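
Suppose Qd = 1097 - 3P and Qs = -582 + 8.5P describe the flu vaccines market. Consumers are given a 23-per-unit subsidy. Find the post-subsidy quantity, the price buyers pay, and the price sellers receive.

Pre-subsidy: 1097 - 3P = -582 + 8.5P gives P* = 146, Q* = 659.
With the rebate, buyers effectively pay Pb = Ps − 23, where Ps is the price sellers receive.
Demand in terms of Ps becomes Qd = 1097 − 3(Ps − 23) = 1166 - 3Ps. Setting this equal to supply: 1166 - 3Ps = -582 + 8.5Ps, so Ps = 152.
Buyers pay Pb = 152 − 23 = 129; Q' = -582 + 8.5·152 = 710.

Q' = 710; buyers pay 129; sellers receive 152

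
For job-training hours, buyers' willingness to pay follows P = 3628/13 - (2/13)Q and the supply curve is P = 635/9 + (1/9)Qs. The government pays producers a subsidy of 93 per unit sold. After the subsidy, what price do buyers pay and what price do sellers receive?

Pre-subsidy: 3628/13 - (2/13)Q = 635/9 + (1/9)Q gives Q* = 787 and P* = 158.
With the subsidy, sellers receive Ps = Pb + 93 for each unit, where Pb is the price buyers pay.
On the curves, Pb = 3628/13 - (2/13)Q and Ps = 635/9 + (1/9)Q; the wedge Ps − Pb = 93 gives 635/9 + (1/9)Q − (3628/13 - (2/13)Q) = 93, so Q' = 1138.
Then Pb = 3628/13 − (2/13)·1138 = 104 and Ps = 635/9 + (1/9)·1138 = 197.

Buyers pay 104; sellers receive 197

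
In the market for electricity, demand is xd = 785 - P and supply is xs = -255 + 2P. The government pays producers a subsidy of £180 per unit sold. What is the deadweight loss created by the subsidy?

Deadweight loss = £10800

Pre-subsidy: 785 - P = -255 + 2P gives P* = 1040/3, x* = 1315/3.
With the subsidy, sellers receive Ps = Pb + 180 for each unit, where Pb is the price buyers pay.
Supply in terms of Pb becomes xs = -255 + 2(Pb + 180) = 105 + 2Pb. Setting this equal to demand: 785 - Pb = 105 + 2Pb, so Pb = 680/3.
Sellers receive Ps = 680/3 + 180 = 1220/3; x' = 785 − 1·(680/3) = 1675/3.
The subsidy expands output by 1675/3 − 1315/3 = 120 past the efficient level; on those units the gap between marginal cost and willingness to pay runs from 0 up to 180.
DWL = ½ × 180 × 120 = 10800.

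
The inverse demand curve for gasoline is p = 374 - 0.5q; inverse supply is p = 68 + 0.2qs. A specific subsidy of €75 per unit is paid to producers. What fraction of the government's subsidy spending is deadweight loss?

Pre-subsidy: 374 - 0.5q = 68 + 0.2q gives q* = 3060/7 and p* = 1088/7.
With the subsidy, sellers receive ps = pb + 75 for each unit, where pb is the price buyers pay.
On the curves, pb = 374 - 0.5q and ps = 68 + 0.2q; the wedge ps − pb = 75 gives 68 + 0.2q − (374 - 0.5q) = 75, so q' = 3810/7.
Then pb = 374 − 0.5·(3810/7) = 713/7 and ps = 68 + 0.2·(3810/7) = 1238/7.
ΔCS = ½(3060/7 + 3810/7)(1088/7 − 713/7) = 1288125/49; ΔPS = ½(3060/7 + 3810/7)(1238/7 − 1088/7) = 515250/49.
Government spending = 75 × 3810/7 = 285750/7.
DWL = ½ × 75 × (3810/7 − 3060/7) = 28125/7; fraction = (28125/7) / (285750/7) = 25/254.

DWL / government spending = 25/254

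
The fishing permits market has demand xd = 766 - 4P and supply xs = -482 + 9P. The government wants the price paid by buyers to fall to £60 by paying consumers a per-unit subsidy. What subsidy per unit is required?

At a buyer price of 60, quantity demanded is 766 − 4·60 = 526.
Sellers supply 526 only when they receive Ps with -482 + 9·Ps = 526, i.e. Ps = 112.
s = Ps − Pb = 112 − 60 = 52.

Required subsidy s = £52 per unit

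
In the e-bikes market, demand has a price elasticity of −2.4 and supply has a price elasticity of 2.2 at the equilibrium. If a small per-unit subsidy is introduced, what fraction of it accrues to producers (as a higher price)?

Producer share = 12/23

For a small subsidy around the equilibrium, the benefit split depends on the relative slopes, which at a point are proportional to the elasticities.
Buyer share = εs/(εs + |εd|) = 2.2/(2.2 + 2.4) = 11/23; seller share = |εd|/(εs + |εd|) = 12/23.
So producers capture 12/23 of the subsidy.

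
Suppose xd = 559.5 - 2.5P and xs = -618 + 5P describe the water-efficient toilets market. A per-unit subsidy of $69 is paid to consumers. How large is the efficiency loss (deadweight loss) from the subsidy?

Pre-subsidy: 559.5 - 2.5P = -618 + 5P gives P* = 157, x* = 167.
With the rebate, buyers effectively pay Pb = Ps − 69, where Ps is the price sellers receive.
Demand in terms of Ps becomes xd = 559.5 − 2.5(Ps − 69) = 732 - 2.5Ps. Setting this equal to supply: 732 - 2.5Ps = -618 + 5Ps, so Ps = 180.
Buyers pay Pb = 180 − 69 = 111; x' = -618 + 5·180 = 282.
The subsidy expands output by 282 − 167 = 115 past the efficient level; on those units the gap between marginal cost and willingness to pay runs from 0 up to 69.
DWL = ½ × 69 × 115 = 3967.5.

Deadweight loss = $3967.5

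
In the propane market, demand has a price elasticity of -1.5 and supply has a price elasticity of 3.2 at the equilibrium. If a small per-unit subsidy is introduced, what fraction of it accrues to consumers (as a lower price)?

Consumer share = 32/47

For a small subsidy around the equilibrium, the benefit split depends on the relative slopes, which at a point are proportional to the elasticities.
Buyer share = εs/(εs + |εd|) = 3.2/(3.2 + 1.5) = 32/47; seller share = |εd|/(εs + |εd|) = 15/47.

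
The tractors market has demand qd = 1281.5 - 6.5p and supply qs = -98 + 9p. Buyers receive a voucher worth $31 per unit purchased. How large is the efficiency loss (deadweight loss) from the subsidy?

Deadweight loss = $1813.5

Pre-subsidy: 1281.5 - 6.5p = -98 + 9p gives p* = 89, q* = 703.
With the rebate, buyers effectively pay pb = ps − 31, where ps is the price sellers receive.
Demand in terms of ps becomes qd = 1281.5 − 6.5(ps − 31) = 1483 - 6.5ps. Setting this equal to supply: 1483 - 6.5ps = -98 + 9ps, so ps = 102.
Buyers pay pb = 102 − 31 = 71; q' = -98 + 9·102 = 820.
The subsidy expands output by 820 − 703 = 117 past the efficient level; on those units the gap between marginal cost and willingness to pay runs from 0 up to 31.
DWL = ½ × 31 × 117 = 1813.5.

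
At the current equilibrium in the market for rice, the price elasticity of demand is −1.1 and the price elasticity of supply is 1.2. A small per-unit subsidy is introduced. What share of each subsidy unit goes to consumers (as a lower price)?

For a small subsidy around the equilibrium, the benefit split depends on the relative slopes, which at a point are proportional to the elasticities.
Buyer share = εs/(εs + |εd|) = 1.2/(1.2 + 1.1) = 12/23; seller share = |εd|/(εs + |εd|) = 11/23.

Consumer share = 12/23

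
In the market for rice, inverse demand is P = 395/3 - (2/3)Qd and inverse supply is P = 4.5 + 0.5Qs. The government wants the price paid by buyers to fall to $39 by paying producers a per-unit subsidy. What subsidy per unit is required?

Required subsidy s = $35 per unit

At a buyer price of 39, quantity demanded is 197.5 − 1.5·39 = 139.
Sellers supply 139 only when they receive Ps = 4.5 + 0.5·139 = 74.
s = Ps − Pb = 74 − 39 = 35.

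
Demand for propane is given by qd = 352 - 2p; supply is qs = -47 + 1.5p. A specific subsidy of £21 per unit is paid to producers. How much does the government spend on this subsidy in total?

Pre-subsidy: 352 - 2p = -47 + 1.5p gives p* = 114, q* = 124.
With the subsidy, sellers receive ps = pb + 21 for each unit, where pb is the price buyers pay.
Supply in terms of pb becomes qs = -47 + 1.5(pb + 21) = -15.5 + 1.5pb. Setting this equal to demand: 352 - 2pb = -15.5 + 1.5pb, so pb = 105.
Sellers receive ps = 105 + 21 = 126; q' = 352 − 2·105 = 142.
Government outlay = subsidy × quantity = 21 × 142 = 2982.

Government cost = £2982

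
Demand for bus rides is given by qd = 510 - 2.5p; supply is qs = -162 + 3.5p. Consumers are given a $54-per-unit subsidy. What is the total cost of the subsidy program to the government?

Government cost = $16672.5

Pre-subsidy: 510 - 2.5p = -162 + 3.5p gives p* = 112, q* = 230.
With the rebate, buyers effectively pay pb = ps − 54, where ps is the price sellers receive.
Demand in terms of ps becomes qd = 510 − 2.5(ps − 54) = 645 - 2.5ps. Setting this equal to supply: 645 - 2.5ps = -162 + 3.5ps, so ps = 134.5.
Buyers pay pb = 134.5 − 54 = 80.5; q' = -162 + 3.5·134.5 = 308.75.
Government outlay = subsidy × quantity = 54 × 308.75 = 16672.5.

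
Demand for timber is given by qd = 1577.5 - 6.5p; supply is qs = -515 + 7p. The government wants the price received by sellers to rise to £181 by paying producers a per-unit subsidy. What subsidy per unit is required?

At a seller price of 181, quantity supplied is -515 + 7·181 = 752.
Buyers absorb 752 only when they pay pb with 1577.5 − 6.5·pb = 752, i.e. pb = 127.
s = ps − pb = 181 − 127 = 54.

Required subsidy s = £54 per unit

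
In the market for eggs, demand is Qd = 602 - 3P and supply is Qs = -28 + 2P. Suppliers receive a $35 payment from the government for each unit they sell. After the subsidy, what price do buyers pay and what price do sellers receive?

Pre-subsidy: 602 - 3P = -28 + 2P gives P* = 126, Q* = 224.
With the subsidy, sellers receive Ps = Pb + 35 for each unit, where Pb is the price buyers pay.
Supply in terms of Pb becomes Qs = -28 + 2(Pb + 35) = 42 + 2Pb. Setting this equal to demand: 602 - 3Pb = 42 + 2Pb, so Pb = 112.
Sellers receive Ps = 112 + 35 = 147; Q' = 602 − 3·112 = 266.

Buyers pay $112; sellers receive $147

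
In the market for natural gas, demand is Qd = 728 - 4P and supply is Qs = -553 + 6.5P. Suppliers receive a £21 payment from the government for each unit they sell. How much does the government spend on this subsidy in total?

Government cost = £6132

Pre-subsidy: 728 - 4P = -553 + 6.5P gives P* = 122, Q* = 240.
With the subsidy, sellers receive Ps = Pb + 21 for each unit, where Pb is the price buyers pay.
Supply in terms of Pb becomes Qs = -553 + 6.5(Pb + 21) = -416.5 + 6.5Pb. Setting this equal to demand: 728 - 4Pb = -416.5 + 6.5Pb, so Pb = 109.
Sellers receive Ps = 109 + 21 = 130; Q' = 728 − 4·109 = 292.
Government outlay = subsidy × quantity = 21 × 292 = 6132.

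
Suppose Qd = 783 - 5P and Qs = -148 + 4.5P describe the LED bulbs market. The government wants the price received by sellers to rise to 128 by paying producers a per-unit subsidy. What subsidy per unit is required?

Required subsidy s = 57 per unit

At a seller price of 128, quantity supplied is -148 + 4.5·128 = 428.
Buyers absorb 428 only when they pay Pb with 783 − 5·Pb = 428, i.e. Pb = 71.
s = Ps − Pb = 128 − 71 = 57.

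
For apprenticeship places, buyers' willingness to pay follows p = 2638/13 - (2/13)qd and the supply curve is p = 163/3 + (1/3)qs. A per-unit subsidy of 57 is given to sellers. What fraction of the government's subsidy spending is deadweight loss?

DWL / government spending = 117/844

Pre-subsidy: 2638/13 - (2/13)q = 163/3 + (1/3)q gives q* = 305 and p* = 156.
With the subsidy, sellers receive ps = pb + 57 for each unit, where pb is the price buyers pay.
On the curves, pb = 2638/13 - (2/13)q and ps = 163/3 + (1/3)q; the wedge ps − pb = 57 gives 163/3 + (1/3)q − (2638/13 - (2/13)q) = 57, so q' = 422.
Then pb = 2638/13 − (2/13)·422 = 138 and ps = 163/3 + (1/3)·422 = 195.
ΔCS = ½(305 + 422)(156 − 138) = 6543; ΔPS = ½(305 + 422)(195 − 156) = 14176.5.
Government spending = 57 × 422 = 24054.
DWL = ½ × 57 × (422 − 305) = 3334.5; fraction = 3334.5 / 24054 = 117/844.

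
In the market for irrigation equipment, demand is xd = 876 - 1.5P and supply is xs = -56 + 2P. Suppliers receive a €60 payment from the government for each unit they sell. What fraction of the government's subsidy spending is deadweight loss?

Pre-subsidy: 876 - 1.5P = -56 + 2P gives P* = 1864/7, x* = 3336/7.
With the subsidy, sellers receive Ps = Pb + 60 for each unit, where Pb is the price buyers pay.
Supply in terms of Pb becomes xs = -56 + 2(Pb + 60) = 64 + 2Pb. Setting this equal to demand: 876 - 1.5Pb = 64 + 2Pb, so Pb = 232.
Sellers receive Ps = 232 + 60 = 292; x' = 876 − 1.5·232 = 528.
ΔCS = ½(3336/7 + 528)(1864/7 − 232) = 843840/49; ΔPS = ½(3336/7 + 528)(292 − 1864/7) = 632880/49.
Government spending = 60 × 528 = 31680.
DWL = ½ × 60 × (528 − 3336/7) = 10800/7; fraction = (10800/7) / 31680 = 15/308.

DWL / government spending = 15/308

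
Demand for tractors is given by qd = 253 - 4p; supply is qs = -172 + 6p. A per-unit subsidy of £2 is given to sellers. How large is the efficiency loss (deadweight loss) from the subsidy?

Deadweight loss = £4.8

Pre-subsidy: 253 - 4p = -172 + 6p gives p* = 42.5, q* = 83.
With the subsidy, sellers receive ps = pb + 2 for each unit, where pb is the price buyers pay.
Supply in terms of pb becomes qs = -172 + 6(pb + 2) = -160 + 6pb. Setting this equal to demand: 253 - 4pb = -160 + 6pb, so pb = 41.3.
Sellers receive ps = 41.3 + 2 = 43.3; q' = 253 − 4·41.3 = 87.8.
The subsidy expands output by 87.8 − 83 = 4.8 past the efficient level; on those units the gap between marginal cost and willingness to pay runs from 0 up to 2.
DWL = ½ × 2 × 4.8 = 4.8.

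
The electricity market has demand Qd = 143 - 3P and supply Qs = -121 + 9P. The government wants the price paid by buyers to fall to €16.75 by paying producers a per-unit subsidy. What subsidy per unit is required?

Required subsidy s = €7 per unit

At a buyer price of 16.75, quantity demanded is 143 − 3·16.75 = 92.75.
Sellers supply 92.75 only when they receive Ps with -121 + 9·Ps = 92.75, i.e. Ps = 23.75.
s = Ps − Pb = 23.75 − 16.75 = 7.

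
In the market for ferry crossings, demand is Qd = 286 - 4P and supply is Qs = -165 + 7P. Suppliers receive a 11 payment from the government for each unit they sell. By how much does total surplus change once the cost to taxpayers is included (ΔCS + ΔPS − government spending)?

Pre-subsidy: 286 - 4P = -165 + 7P gives P* = 41, Q* = 122.
With the subsidy, sellers receive Ps = Pb + 11 for each unit, where Pb is the price buyers pay.
Supply in terms of Pb becomes Qs = -165 + 7(Pb + 11) = -88 + 7Pb. Setting this equal to demand: 286 - 4Pb = -88 + 7Pb, so Pb = 34.
Sellers receive Ps = 34 + 11 = 45; Q' = 286 − 4·34 = 150.
ΔCS = ½(122 + 150)(41 − 34) = 952; ΔPS = ½(122 + 150)(45 − 41) = 544.
Government spending = 11 × 150 = 1650.
Net change = 952 + 544 − 1650 = -154. The loss equals the DWL triangle ½·11·28.

Net change in total surplus = -154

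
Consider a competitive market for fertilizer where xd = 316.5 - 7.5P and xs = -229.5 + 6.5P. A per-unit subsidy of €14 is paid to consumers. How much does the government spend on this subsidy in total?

Pre-subsidy: 316.5 - 7.5P = -229.5 + 6.5P gives P* = 39, x* = 24.
With the rebate, buyers effectively pay Pb = Ps − 14, where Ps is the price sellers receive.
Demand in terms of Ps becomes xd = 316.5 − 7.5(Ps − 14) = 421.5 - 7.5Ps. Setting this equal to supply: 421.5 - 7.5Ps = -229.5 + 6.5Ps, so Ps = 46.5.
Buyers pay Pb = 46.5 − 14 = 32.5; x' = -229.5 + 6.5·46.5 = 72.75.
Government outlay = subsidy × quantity = 14 × 72.75 = 1018.5.

Government cost = €1018.5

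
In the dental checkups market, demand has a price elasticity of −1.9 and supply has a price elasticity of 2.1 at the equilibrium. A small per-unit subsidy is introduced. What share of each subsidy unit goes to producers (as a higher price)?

Producer share = 0.475

For a small subsidy around the equilibrium, the benefit split depends on the relative slopes, which at a point are proportional to the elasticities.
Buyer share = εs/(εs + |εd|) = 2.1/(2.1 + 1.9) = 0.525; seller share = |εd|/(εs + |εd|) = 0.475.
So producers capture 0.475 of the subsidy.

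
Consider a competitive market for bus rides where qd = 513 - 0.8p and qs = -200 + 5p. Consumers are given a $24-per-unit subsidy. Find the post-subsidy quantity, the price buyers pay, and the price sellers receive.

Pre-subsidy: 513 - 0.8p = -200 + 5p gives p* = 3565/29, q* = 12025/29.
With the rebate, buyers effectively pay pb = ps − 24, where ps is the price sellers receive.
Demand in terms of ps becomes qd = 513 − 0.8(ps − 24) = 532.2 - 0.8ps. Setting this equal to supply: 532.2 - 0.8ps = -200 + 5ps, so ps = 3661/29.
Buyers pay pb = 3661/29 − 24 = 2965/29; q' = -200 + 5·(3661/29) = 12505/29.

q' = 12505/29; buyers pay 2965/29; sellers receive 3661/29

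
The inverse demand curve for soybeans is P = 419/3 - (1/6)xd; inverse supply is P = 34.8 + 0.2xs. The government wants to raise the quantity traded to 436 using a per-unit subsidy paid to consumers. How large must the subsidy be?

Required subsidy s = 55 per unit

At x = 436, from the demand curve buyers pay Pb = 419/3 − (1/6)·436 = 67; from the supply curve sellers need Ps = 34.8 + 0.2·436 = 122.
The subsidy must fill the gap: s = Ps − Pb = 122 − 67 = 55.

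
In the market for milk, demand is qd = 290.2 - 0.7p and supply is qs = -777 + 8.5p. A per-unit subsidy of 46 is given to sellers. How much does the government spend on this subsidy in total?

Pre-subsidy: 290.2 - 0.7p = -777 + 8.5p gives p* = 116, q* = 209.
With the subsidy, sellers receive ps = pb + 46 for each unit, where pb is the price buyers pay.
Supply in terms of pb becomes qs = -777 + 8.5(pb + 46) = -386 + 8.5pb. Setting this equal to demand: 290.2 - 0.7pb = -386 + 8.5pb, so pb = 73.5.
Sellers receive ps = 73.5 + 46 = 119.5; q' = 290.2 − 0.7·73.5 = 238.75.
Government outlay = subsidy × quantity = 46 × 238.75 = 10982.5.

Government cost = 10982.5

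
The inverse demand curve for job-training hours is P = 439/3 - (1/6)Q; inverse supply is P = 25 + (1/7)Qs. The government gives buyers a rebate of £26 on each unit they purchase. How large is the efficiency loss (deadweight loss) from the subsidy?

Deadweight loss = £1092

Pre-subsidy: 439/3 - (1/6)Q = 25 + (1/7)Q gives Q* = 392 and P* = 81.
With the rebate, buyers effectively pay Pb = Ps − 26, where Ps is the price sellers receive.
On the curves, Pb = 439/3 - (1/6)Q and Ps = 25 + (1/7)Q; the wedge Ps − Pb = 26 gives 25 + (1/7)Q − (439/3 - (1/6)Q) = 26, so Q' = 476.
Then Pb = 439/3 − (1/6)·476 = 67 and Ps = 25 + (1/7)·476 = 93.
The subsidy expands output by 476 − 392 = 84 past the efficient level; on those units the gap between marginal cost and willingness to pay runs from 0 up to 26.
DWL = ½ × 26 × 84 = 1092.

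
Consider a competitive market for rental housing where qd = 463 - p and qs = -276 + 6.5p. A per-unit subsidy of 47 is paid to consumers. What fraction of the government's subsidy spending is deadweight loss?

DWL / government spending = 611/12156

Pre-subsidy: 463 - p = -276 + 6.5p gives p* = 1478/15, q* = 5467/15.
With the rebate, buyers effectively pay pb = ps − 47, where ps is the price sellers receive.
Demand in terms of ps becomes qd = 463 − 1(ps − 47) = 510 - ps. Setting this equal to supply: 510 - ps = -276 + 6.5ps, so ps = 104.8.
Buyers pay pb = 104.8 − 47 = 57.8; q' = -276 + 6.5·104.8 = 405.2.
ΔCS = ½(5467/15 + 405.2)(1478/15 − 57.8) = 1410799/90; ΔPS = ½(5467/15 + 405.2)(104.8 − 1478/15) = 108523/45.
Government spending = 47 × 405.2 = 19044.4.
DWL = ½ × 47 × (405.2 − 5467/15) = 28717/30; fraction = (28717/30) / 19044.4 = 611/12156.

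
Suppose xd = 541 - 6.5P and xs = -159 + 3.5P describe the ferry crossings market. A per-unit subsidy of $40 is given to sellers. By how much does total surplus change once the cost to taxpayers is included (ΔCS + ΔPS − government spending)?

Pre-subsidy: 541 - 6.5P = -159 + 3.5P gives P* = 70, x* = 86.
With the subsidy, sellers receive Ps = Pb + 40 for each unit, where Pb is the price buyers pay.
Supply in terms of Pb becomes xs = -159 + 3.5(Pb + 40) = -19 + 3.5Pb. Setting this equal to demand: 541 - 6.5Pb = -19 + 3.5Pb, so Pb = 56.
Sellers receive Ps = 56 + 40 = 96; x' = 541 − 6.5·56 = 177.
ΔCS = ½(86 + 177)(70 − 56) = 1841; ΔPS = ½(86 + 177)(96 − 70) = 3419.
Government spending = 40 × 177 = 7080.
Net change = 1841 + 3419 − 7080 = -1820. The loss equals the DWL triangle ½·40·91.

Net change in total surplus = -$1820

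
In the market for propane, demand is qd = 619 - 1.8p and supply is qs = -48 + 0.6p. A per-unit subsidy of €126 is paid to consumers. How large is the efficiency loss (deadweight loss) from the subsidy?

Deadweight loss = €3572.1

Pre-subsidy: 619 - 1.8p = -48 + 0.6p gives p* = 3335/12, q* = 118.75.
With the rebate, buyers effectively pay pb = ps − 126, where ps is the price sellers receive.
Demand in terms of ps becomes qd = 619 − 1.8(ps − 126) = 845.8 - 1.8ps. Setting this equal to supply: 845.8 - 1.8ps = -48 + 0.6ps, so ps = 4469/12.
Buyers pay pb = 4469/12 − 126 = 2957/12; q' = -48 + 0.6·(4469/12) = 175.45.
The subsidy expands output by 175.45 − 118.75 = 56.7 past the efficient level; on those units the gap between marginal cost and willingness to pay runs from 0 up to 126.
DWL = ½ × 126 × 56.7 = 3572.1.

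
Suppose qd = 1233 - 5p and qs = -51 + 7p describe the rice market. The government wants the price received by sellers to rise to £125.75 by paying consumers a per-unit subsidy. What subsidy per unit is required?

At a seller price of 125.75, quantity supplied is -51 + 7·125.75 = 829.25.
Buyers absorb 829.25 only when they pay pb with 1233 − 5·pb = 829.25, i.e. pb = 80.75.
s = ps − pb = 125.75 − 80.75 = 45.

Required subsidy s = £45 per unit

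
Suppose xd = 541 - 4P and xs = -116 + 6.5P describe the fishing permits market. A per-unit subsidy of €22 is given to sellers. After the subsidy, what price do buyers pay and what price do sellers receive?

Pre-subsidy: 541 - 4P = -116 + 6.5P gives P* = 438/7, x* = 2035/7.
With the subsidy, sellers receive Ps = Pb + 22 for each unit, where Pb is the price buyers pay.
Supply in terms of Pb becomes xs = -116 + 6.5(Pb + 22) = 27 + 6.5Pb. Setting this equal to demand: 541 - 4Pb = 27 + 6.5Pb, so Pb = 1028/21.
Sellers receive Ps = 1028/21 + 22 = 1490/21; x' = 541 − 4·(1028/21) = 7249/21.

Buyers pay 1028/21; sellers receive 1490/21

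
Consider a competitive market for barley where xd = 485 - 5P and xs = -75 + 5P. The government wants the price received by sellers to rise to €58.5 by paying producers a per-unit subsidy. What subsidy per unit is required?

Required subsidy s = €5 per unit

At a seller price of 58.5, quantity supplied is -75 + 5·58.5 = 217.5.
Buyers absorb 217.5 only when they pay Pb with 485 − 5·Pb = 217.5, i.e. Pb = 53.5.
s = Ps − Pb = 58.5 − 53.5 = 5.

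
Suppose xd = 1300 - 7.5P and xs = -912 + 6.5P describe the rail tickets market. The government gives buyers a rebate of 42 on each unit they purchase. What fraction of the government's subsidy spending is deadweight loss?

DWL / government spending = 117/418

Pre-subsidy: 1300 - 7.5P = -912 + 6.5P gives P* = 158, x* = 115.
With the rebate, buyers effectively pay Pb = Ps − 42, where Ps is the price sellers receive.
Demand in terms of Ps becomes xd = 1300 − 7.5(Ps − 42) = 1615 - 7.5Ps. Setting this equal to supply: 1615 - 7.5Ps = -912 + 6.5Ps, so Ps = 180.5.
Buyers pay Pb = 180.5 − 42 = 138.5; x' = -912 + 6.5·180.5 = 261.25.
ΔCS = ½(115 + 261.25)(158 − 138.5) = 3668.4375; ΔPS = ½(115 + 261.25)(180.5 − 158) = 4232.8125.
Government spending = 42 × 261.25 = 10972.5.
DWL = ½ × 42 × (261.25 − 115) = 3071.25; fraction = 3071.25 / 10972.5 = 117/418.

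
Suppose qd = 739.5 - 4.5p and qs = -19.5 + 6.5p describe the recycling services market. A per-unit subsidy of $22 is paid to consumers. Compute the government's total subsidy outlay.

Pre-subsidy: 739.5 - 4.5p = -19.5 + 6.5p gives p* = 69, q* = 429.
With the rebate, buyers effectively pay pb = ps − 22, where ps is the price sellers receive.
Demand in terms of ps becomes qd = 739.5 − 4.5(ps − 22) = 838.5 - 4.5ps. Setting this equal to supply: 838.5 - 4.5ps = -19.5 + 6.5ps, so ps = 78.
Buyers pay pb = 78 − 22 = 56; q' = -19.5 + 6.5·78 = 487.5.
Government outlay = subsidy × quantity = 22 × 487.5 = 10725.

Government cost = $10725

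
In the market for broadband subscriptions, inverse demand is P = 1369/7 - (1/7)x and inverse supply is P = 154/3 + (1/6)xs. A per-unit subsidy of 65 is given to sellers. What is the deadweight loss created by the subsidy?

Pre-subsidy: 1369/7 - (1/7)x = 154/3 + (1/6)x gives x* = 466 and P* = 129.
With the subsidy, sellers receive Ps = Pb + 65 for each unit, where Pb is the price buyers pay.
On the curves, Pb = 1369/7 - (1/7)x and Ps = 154/3 + (1/6)x; the wedge Ps − Pb = 65 gives 154/3 + (1/6)x − (1369/7 - (1/7)x) = 65, so x' = 676.
Then Pb = 1369/7 − (1/7)·676 = 99 and Ps = 154/3 + (1/6)·676 = 164.
The subsidy expands output by 676 − 466 = 210 past the efficient level; on those units the gap between marginal cost and willingness to pay runs from 0 up to 65.
DWL = ½ × 65 × 210 = 6825.

Deadweight loss = 6825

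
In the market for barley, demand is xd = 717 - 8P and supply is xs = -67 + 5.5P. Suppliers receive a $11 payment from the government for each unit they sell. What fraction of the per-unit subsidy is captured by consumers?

Consumer share = 11/27

Pre-subsidy: 717 - 8P = -67 + 5.5P gives P* = 1568/27, x* = 6815/27.
With the subsidy, sellers receive Ps = Pb + 11 for each unit, where Pb is the price buyers pay.
Supply in terms of Pb becomes xs = -67 + 5.5(Pb + 11) = -6.5 + 5.5Pb. Setting this equal to demand: 717 - 8Pb = -6.5 + 5.5Pb, so Pb = 1447/27.
Sellers receive Ps = 1447/27 + 11 = 1744/27; x' = 717 − 8·(1447/27) = 7783/27.
Buyers' price falls by P* − Pb = 1568/27 − 1447/27 = 121/27; sellers' price rises by Ps − P* = 1744/27 − 1568/27 = 176/27.
So consumers capture (121/27)/11 = 11/27 of each unit of subsidy.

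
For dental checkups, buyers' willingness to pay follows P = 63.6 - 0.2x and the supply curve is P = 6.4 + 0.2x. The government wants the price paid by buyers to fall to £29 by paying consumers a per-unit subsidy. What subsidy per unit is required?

At a buyer price of 29, quantity demanded is 318 − 5·29 = 173.
Sellers supply 173 only when they receive Ps = 6.4 + 0.2·173 = 41.
s = Ps − Pb = 41 − 29 = 12.

Required subsidy s = £12 per unit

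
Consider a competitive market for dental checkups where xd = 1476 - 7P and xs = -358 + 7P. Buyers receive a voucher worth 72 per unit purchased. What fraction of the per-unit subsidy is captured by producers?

Pre-subsidy: 1476 - 7P = -358 + 7P gives P* = 131, x* = 559.
With the rebate, buyers effectively pay Pb = Ps − 72, where Ps is the price sellers receive.
Demand in terms of Ps becomes xd = 1476 − 7(Ps − 72) = 1980 - 7Ps. Setting this equal to supply: 1980 - 7Ps = -358 + 7Ps, so Ps = 167.
Buyers pay Pb = 167 − 72 = 95; x' = -358 + 7·167 = 811.
Buyers' price falls by P* − Pb = 131 − 95 = 36; sellers' price rises by Ps − P* = 167 − 131 = 36.
So producers capture 36/72 = 0.5 of each unit of subsidy.

Producer share = 0.5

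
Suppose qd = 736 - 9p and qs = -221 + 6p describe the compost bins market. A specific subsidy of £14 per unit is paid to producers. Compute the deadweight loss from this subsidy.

Deadweight loss = £352.8

Pre-subsidy: 736 - 9p = -221 + 6p gives p* = 63.8, q* = 161.8.
With the subsidy, sellers receive ps = pb + 14 for each unit, where pb is the price buyers pay.
Supply in terms of pb becomes qs = -221 + 6(pb + 14) = -137 + 6pb. Setting this equal to demand: 736 - 9pb = -137 + 6pb, so pb = 58.2.
Sellers receive ps = 58.2 + 14 = 72.2; q' = 736 − 9·58.2 = 212.2.
The subsidy expands output by 212.2 − 161.8 = 50.4 past the efficient level; on those units the gap between marginal cost and willingness to pay runs from 0 up to 14.
DWL = ½ × 14 × 50.4 = 352.8.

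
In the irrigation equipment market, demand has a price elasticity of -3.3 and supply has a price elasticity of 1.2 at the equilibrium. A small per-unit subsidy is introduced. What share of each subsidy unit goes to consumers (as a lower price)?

Consumer share = 4/15

For a small subsidy around the equilibrium, the benefit split depends on the relative slopes, which at a point are proportional to the elasticities.
Buyer share = εs/(εs + |εd|) = 1.2/(1.2 + 3.3) = 4/15; seller share = |εd|/(εs + |εd|) = 11/15.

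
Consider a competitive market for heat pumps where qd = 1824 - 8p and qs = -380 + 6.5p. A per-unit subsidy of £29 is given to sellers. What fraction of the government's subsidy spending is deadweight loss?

Pre-subsidy: 1824 - 8p = -380 + 6.5p gives p* = 152, q* = 608.
With the subsidy, sellers receive ps = pb + 29 for each unit, where pb is the price buyers pay.
Supply in terms of pb becomes qs = -380 + 6.5(pb + 29) = -191.5 + 6.5pb. Setting this equal to demand: 1824 - 8pb = -191.5 + 6.5pb, so pb = 139.
Sellers receive ps = 139 + 29 = 168; q' = 1824 − 8·139 = 712.
ΔCS = ½(608 + 712)(152 − 139) = 8580; ΔPS = ½(608 + 712)(168 − 152) = 10560.
Government spending = 29 × 712 = 20648.
DWL = ½ × 29 × (712 − 608) = 1508; fraction = 1508 / 20648 = 13/178.

DWL / government spending = 13/178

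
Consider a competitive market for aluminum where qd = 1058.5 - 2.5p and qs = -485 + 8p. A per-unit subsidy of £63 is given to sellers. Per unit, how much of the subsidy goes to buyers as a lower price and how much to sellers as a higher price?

Buyers gain £48 per unit; sellers gain £15 per unit

Pre-subsidy: 1058.5 - 2.5p = -485 + 8p gives p* = 147, q* = 691.
With the subsidy, sellers receive ps = pb + 63 for each unit, where pb is the price buyers pay.
Supply in terms of pb becomes qs = -485 + 8(pb + 63) = 19 + 8pb. Setting this equal to demand: 1058.5 - 2.5pb = 19 + 8pb, so pb = 99.
Sellers receive ps = 99 + 63 = 162; q' = 1058.5 − 2.5·99 = 811.
Buyers' price falls by p* − pb = 147 − 99 = 48; sellers' price rises by ps − p* = 162 − 147 = 15.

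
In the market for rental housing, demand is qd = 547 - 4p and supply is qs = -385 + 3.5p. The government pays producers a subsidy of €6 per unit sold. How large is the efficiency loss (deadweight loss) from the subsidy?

Deadweight loss = €33.6

Pre-subsidy: 547 - 4p = -385 + 3.5p gives p* = 1864/15, q* = 749/15.
With the subsidy, sellers receive ps = pb + 6 for each unit, where pb is the price buyers pay.
Supply in terms of pb becomes qs = -385 + 3.5(pb + 6) = -364 + 3.5pb. Setting this equal to demand: 547 - 4pb = -364 + 3.5pb, so pb = 1822/15.
Sellers receive ps = 1822/15 + 6 = 1912/15; q' = 547 − 4·(1822/15) = 917/15.
The subsidy expands output by 917/15 − 749/15 = 11.2 past the efficient level; on those units the gap between marginal cost and willingness to pay runs from 0 up to 6.
DWL = ½ × 6 × 11.2 = 33.6.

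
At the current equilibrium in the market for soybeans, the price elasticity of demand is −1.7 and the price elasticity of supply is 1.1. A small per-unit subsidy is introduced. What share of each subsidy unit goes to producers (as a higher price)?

Producer share = 17/28

For a small subsidy around the equilibrium, the benefit split depends on the relative slopes, which at a point are proportional to the elasticities.
Buyer share = εs/(εs + |εd|) = 1.1/(1.1 + 1.7) = 11/28; seller share = |εd|/(εs + |εd|) = 17/28.
So producers capture 17/28 of the subsidy.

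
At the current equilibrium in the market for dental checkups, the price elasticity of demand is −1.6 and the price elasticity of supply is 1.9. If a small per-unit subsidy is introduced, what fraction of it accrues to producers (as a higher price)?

Producer share = 16/35

For a small subsidy around the equilibrium, the benefit split depends on the relative slopes, which at a point are proportional to the elasticities.
Buyer share = εs/(εs + |εd|) = 1.9/(1.9 + 1.6) = 19/35; seller share = |εd|/(εs + |εd|) = 16/35.
So producers capture 16/35 of the subsidy.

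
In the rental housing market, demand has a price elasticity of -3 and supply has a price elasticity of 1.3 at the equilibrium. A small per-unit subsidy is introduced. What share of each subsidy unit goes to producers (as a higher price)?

For a small subsidy around the equilibrium, the benefit split depends on the relative slopes, which at a point are proportional to the elasticities.
Buyer share = εs/(εs + |εd|) = 1.3/(1.3 + 3) = 13/43; seller share = |εd|/(εs + |εd|) = 30/43.
So producers capture 30/43 of the subsidy.

Producer share = 30/43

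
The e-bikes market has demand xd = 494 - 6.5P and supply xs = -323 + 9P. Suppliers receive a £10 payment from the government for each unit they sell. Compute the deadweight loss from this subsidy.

Pre-subsidy: 494 - 6.5P = -323 + 9P gives P* = 1634/31, x* = 4693/31.
With the subsidy, sellers receive Ps = Pb + 10 for each unit, where Pb is the price buyers pay.
Supply in terms of Pb becomes xs = -323 + 9(Pb + 10) = -233 + 9Pb. Setting this equal to demand: 494 - 6.5Pb = -233 + 9Pb, so Pb = 1454/31.
Sellers receive Ps = 1454/31 + 10 = 1764/31; x' = 494 − 6.5·(1454/31) = 5863/31.
The subsidy expands output by 5863/31 − 4693/31 = 1170/31 past the efficient level; on those units the gap between marginal cost and willingness to pay runs from 0 up to 10.
DWL = ½ × 10 × 1170/31 = 5850/31.

Deadweight loss = 5850/31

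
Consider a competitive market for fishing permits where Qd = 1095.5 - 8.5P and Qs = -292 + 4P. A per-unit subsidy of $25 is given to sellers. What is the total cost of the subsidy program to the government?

Pre-subsidy: 1095.5 - 8.5P = -292 + 4P gives P* = 111, Q* = 152.
With the subsidy, sellers receive Ps = Pb + 25 for each unit, where Pb is the price buyers pay.
Supply in terms of Pb becomes Qs = -292 + 4(Pb + 25) = -192 + 4Pb. Setting this equal to demand: 1095.5 - 8.5Pb = -192 + 4Pb, so Pb = 103.
Sellers receive Ps = 103 + 25 = 128; Q' = 1095.5 − 8.5·103 = 220.
Government outlay = subsidy × quantity = 25 × 220 = 5500.

Government cost = $5500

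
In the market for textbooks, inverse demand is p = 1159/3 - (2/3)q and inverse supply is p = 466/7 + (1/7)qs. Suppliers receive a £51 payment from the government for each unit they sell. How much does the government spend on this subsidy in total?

Government cost = £23358

Pre-subsidy: 1159/3 - (2/3)q = 466/7 + (1/7)q gives q* = 395 and p* = 123.
With the subsidy, sellers receive ps = pb + 51 for each unit, where pb is the price buyers pay.
On the curves, pb = 1159/3 - (2/3)q and ps = 466/7 + (1/7)q; the wedge ps − pb = 51 gives 466/7 + (1/7)q − (1159/3 - (2/3)q) = 51, so q' = 458.
Then pb = 1159/3 − (2/3)·458 = 81 and ps = 466/7 + (1/7)·458 = 132.
Government outlay = subsidy × quantity = 51 × 458 = 23358.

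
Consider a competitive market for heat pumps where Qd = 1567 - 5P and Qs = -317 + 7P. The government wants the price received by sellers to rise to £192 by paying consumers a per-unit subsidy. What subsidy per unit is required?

Required subsidy s = £84 per unit

At a seller price of 192, quantity supplied is -317 + 7·192 = 1027.
Buyers absorb 1027 only when they pay Pb with 1567 − 5·Pb = 1027, i.e. Pb = 108.
s = Ps − Pb = 192 − 108 = 84.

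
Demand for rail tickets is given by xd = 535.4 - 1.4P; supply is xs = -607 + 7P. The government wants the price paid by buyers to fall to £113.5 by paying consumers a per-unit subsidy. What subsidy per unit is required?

Required subsidy s = £27 per unit

At a buyer price of 113.5, quantity demanded is 535.4 − 1.4·113.5 = 376.5.
Sellers supply 376.5 only when they receive Ps with -607 + 7·Ps = 376.5, i.e. Ps = 140.5.
s = Ps − Pb = 140.5 − 113.5 = 27.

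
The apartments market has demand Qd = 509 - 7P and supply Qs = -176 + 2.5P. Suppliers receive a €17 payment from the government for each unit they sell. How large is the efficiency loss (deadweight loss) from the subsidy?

Deadweight loss = 10115/38

Pre-subsidy: 509 - 7P = -176 + 2.5P gives P* = 1370/19, Q* = 81/19.
With the subsidy, sellers receive Ps = Pb + 17 for each unit, where Pb is the price buyers pay.
Supply in terms of Pb becomes Qs = -176 + 2.5(Pb + 17) = -133.5 + 2.5Pb. Setting this equal to demand: 509 - 7Pb = -133.5 + 2.5Pb, so Pb = 1285/19.
Sellers receive Ps = 1285/19 + 17 = 1608/19; Q' = 509 − 7·(1285/19) = 676/19.
The subsidy expands output by 676/19 − 81/19 = 595/19 past the efficient level; on those units the gap between marginal cost and willingness to pay runs from 0 up to 17.
DWL = ½ × 17 × 595/19 = 10115/38.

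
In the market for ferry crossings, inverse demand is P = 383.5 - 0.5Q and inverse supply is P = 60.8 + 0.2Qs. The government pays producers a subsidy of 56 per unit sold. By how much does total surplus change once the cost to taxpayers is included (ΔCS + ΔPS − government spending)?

Net change in total surplus = -2240

Pre-subsidy: 383.5 - 0.5Q = 60.8 + 0.2Q gives Q* = 461 and P* = 153.
With the subsidy, sellers receive Ps = Pb + 56 for each unit, where Pb is the price buyers pay.
On the curves, Pb = 383.5 - 0.5Q and Ps = 60.8 + 0.2Q; the wedge Ps − Pb = 56 gives 60.8 + 0.2Q − (383.5 - 0.5Q) = 56, so Q' = 541.
Then Pb = 383.5 − 0.5·541 = 113 and Ps = 60.8 + 0.2·541 = 169.
ΔCS = ½(461 + 541)(153 − 113) = 20040; ΔPS = ½(461 + 541)(169 − 153) = 8016.
Government spending = 56 × 541 = 30296.
Net change = 20040 + 8016 − 30296 = -2240. The loss equals the DWL triangle ½·56·80.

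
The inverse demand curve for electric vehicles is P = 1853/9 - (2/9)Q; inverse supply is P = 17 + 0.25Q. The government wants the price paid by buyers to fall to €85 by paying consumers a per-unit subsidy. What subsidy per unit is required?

At a buyer price of 85, quantity demanded is 926.5 − 4.5·85 = 544.
Sellers supply 544 only when they receive Ps = 17 + 0.25·544 = 153.
s = Ps − Pb = 153 − 85 = 68.

Required subsidy s = €68 per unit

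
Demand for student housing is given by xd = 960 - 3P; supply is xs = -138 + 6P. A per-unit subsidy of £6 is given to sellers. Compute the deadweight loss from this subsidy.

Pre-subsidy: 960 - 3P = -138 + 6P gives P* = 122, x* = 594.
With the subsidy, sellers receive Ps = Pb + 6 for each unit, where Pb is the price buyers pay.
Supply in terms of Pb becomes xs = -138 + 6(Pb + 6) = -102 + 6Pb. Setting this equal to demand: 960 - 3Pb = -102 + 6Pb, so Pb = 118.
Sellers receive Ps = 118 + 6 = 124; x' = 960 − 3·118 = 606.
The subsidy expands output by 606 − 594 = 12 past the efficient level; on those units the gap between marginal cost and willingness to pay runs from 0 up to 6.
DWL = ½ × 6 × 12 = 36.

Deadweight loss = £36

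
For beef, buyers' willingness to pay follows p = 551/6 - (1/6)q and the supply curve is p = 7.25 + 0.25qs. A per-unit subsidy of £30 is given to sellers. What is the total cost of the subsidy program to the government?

Government cost = £8250

Pre-subsidy: 551/6 - (1/6)q = 7.25 + 0.25q gives q* = 203 and p* = 58.
With the subsidy, sellers receive ps = pb + 30 for each unit, where pb is the price buyers pay.
On the curves, pb = 551/6 - (1/6)q and ps = 7.25 + 0.25q; the wedge ps − pb = 30 gives 7.25 + 0.25q − (551/6 - (1/6)q) = 30, so q' = 275.
Then pb = 551/6 − (1/6)·275 = 46 and ps = 7.25 + 0.25·275 = 76.
Government outlay = subsidy × quantity = 30 × 275 = 8250.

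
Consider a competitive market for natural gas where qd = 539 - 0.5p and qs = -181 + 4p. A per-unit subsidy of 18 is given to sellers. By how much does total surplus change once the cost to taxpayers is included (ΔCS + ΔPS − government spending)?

Pre-subsidy: 539 - 0.5p = -181 + 4p gives p* = 160, q* = 459.
With the subsidy, sellers receive ps = pb + 18 for each unit, where pb is the price buyers pay.
Supply in terms of pb becomes qs = -181 + 4(pb + 18) = -109 + 4pb. Setting this equal to demand: 539 - 0.5pb = -109 + 4pb, so pb = 144.
Sellers receive ps = 144 + 18 = 162; q' = 539 − 0.5·144 = 467.
ΔCS = ½(459 + 467)(160 − 144) = 7408; ΔPS = ½(459 + 467)(162 − 160) = 926.
Government spending = 18 × 467 = 8406.
Net change = 7408 + 926 − 8406 = -72. The loss equals the DWL triangle ½·18·8.

Net change in total surplus = -72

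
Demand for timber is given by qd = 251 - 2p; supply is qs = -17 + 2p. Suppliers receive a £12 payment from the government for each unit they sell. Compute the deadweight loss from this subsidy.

Pre-subsidy: 251 - 2p = -17 + 2p gives p* = 67, q* = 117.
With the subsidy, sellers receive ps = pb + 12 for each unit, where pb is the price buyers pay.
Supply in terms of pb becomes qs = -17 + 2(pb + 12) = 7 + 2pb. Setting this equal to demand: 251 - 2pb = 7 + 2pb, so pb = 61.
Sellers receive ps = 61 + 12 = 73; q' = 251 − 2·61 = 129.
The subsidy expands output by 129 − 117 = 12 past the efficient level; on those units the gap between marginal cost and willingness to pay runs from 0 up to 12.
DWL = ½ × 12 × 12 = 72.

Deadweight loss = £72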